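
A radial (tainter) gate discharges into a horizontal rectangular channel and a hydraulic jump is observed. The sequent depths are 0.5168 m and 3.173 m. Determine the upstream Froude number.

Fr₁ = 4.682

For a rectangular channel the momentum equation gives q² = ½·g·y₁·y₂·(y₁ + y₂) = ½×9.81×0.5168×3.173×3.690 = 29.68.
q = √29.68 = 5.448 m²/s.
V₁ = q/y₁ = 10.54 m/s; Fr₁ = V₁/√(g·y₁) = 4.682.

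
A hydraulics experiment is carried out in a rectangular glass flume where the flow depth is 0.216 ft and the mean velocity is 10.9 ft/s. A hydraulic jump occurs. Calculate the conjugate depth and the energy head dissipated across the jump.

Fr₁ = V₁/√(g·y₁) = 10.9/√(32.2×0.216) = 4.13.
From the momentum equation for a rectangular channel, y₂/y₁ = ½[√(1 + 8Fr₁²) − 1] = ½[√137.7 − 1] = 5.37.
y₂ = 5.37 × 0.216 = 1.16 ft.
q = V₁·y₁ = 10.9 × 0.216 = 2.35 ft²/s. V₂ = q/y₂ = 2.35/1.16 = 2.03 ft/s. E₁ = y₁ + V₁²/2g = 2.06 ft; E₂ = y₂ + V₂²/2g = 1.22 ft. ΔE = E₁ − E₂ = 0.838 ft.

y₂ = 1.16 ft; ΔE = 0.838 ft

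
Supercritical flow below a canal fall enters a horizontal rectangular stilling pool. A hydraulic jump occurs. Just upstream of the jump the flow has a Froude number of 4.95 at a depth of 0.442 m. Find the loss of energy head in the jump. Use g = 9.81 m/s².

ΔE = 2.85 m

Fr₁ = 4.95 (given).
Sequent-depth ratio: y₂/y₁ = ½[√(1 + 8Fr₁²) − 1] = ½[√197.0 − 1] = 6.52.
y₂ = 6.52 × 0.442 = 2.88 m.
Head loss: ΔE = (y₂ − y₁)³/(4y₁y₂) = (2.88 − 0.442)³/(4×0.442×2.88) = 14.5/5.09 = 2.85 m.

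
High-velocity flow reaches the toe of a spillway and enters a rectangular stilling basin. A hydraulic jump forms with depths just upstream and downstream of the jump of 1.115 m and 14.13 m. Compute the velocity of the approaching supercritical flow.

For a rectangular channel the momentum equation gives q² = ½·g·y₁·y₂·(y₁ + y₂) = ½×9.81×1.115×14.13×15.25 = 1178.
q = √1178 = 34.32 m²/s.
V₁ = q/y₁ = 34.32/1.115 = 30.78 m/s.

V₁ = 30.78 m/s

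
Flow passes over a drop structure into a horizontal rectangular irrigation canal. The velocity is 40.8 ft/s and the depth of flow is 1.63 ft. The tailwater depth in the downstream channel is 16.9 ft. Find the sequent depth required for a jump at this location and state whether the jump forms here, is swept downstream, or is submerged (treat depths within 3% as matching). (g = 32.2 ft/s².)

y₂ = 12.2 ft; the jump is submerged

Fr₁ = V₁/√(g·y₁) = 40.8/√(32.2×1.63) = 5.63.
From the momentum equation for a rectangular channel, y₂/y₁ = ½[√(1 + 8Fr₁²) − 1] = ½[√254.7 − 1] = 7.48.
y₂ = 7.48 × 1.63 = 12.2 ft.
Tailwater y_tw = 16.9 ft: y_tw > y₂, so the jump is submerged.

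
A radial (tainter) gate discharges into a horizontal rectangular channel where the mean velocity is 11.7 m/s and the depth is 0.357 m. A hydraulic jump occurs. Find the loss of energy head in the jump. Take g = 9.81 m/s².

ΔE = 4.25 m

Fr₁ = V₁/√(g·y₁) = 11.7/√(9.81×0.357) = 6.25.
Conjugate-depth relation: y₂/y₁ = ½[√(1 + 8Fr₁²) − 1] = ½[√313.7 − 1] = 8.36.
y₂ = 8.36 × 0.357 = 2.98 m.
q = V₁·y₁ = 11.7 × 0.357 = 4.18 m²/s. V₂ = q/y₂ = 4.18/2.98 = 1.40 m/s. E₁ = y₁ + V₁²/2g = 7.33 m; E₂ = y₂ + V₂²/2g = 3.08 m. ΔE = E₁ − E₂ = 4.25 m.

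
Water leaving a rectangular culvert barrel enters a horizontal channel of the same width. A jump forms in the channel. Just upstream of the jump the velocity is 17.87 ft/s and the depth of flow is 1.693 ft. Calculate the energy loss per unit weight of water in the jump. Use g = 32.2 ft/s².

ΔE = 1.076 ft

Fr₁ = V₁/√(g·y₁) = 17.87/√(32.2×1.693) = 2.420.
Conjugate-depth relation: y₂/y₁ = ½[√(1 + 8Fr₁²) − 1] = ½[√47.863 − 1] = 2.959.
y₂ = 2.959 × 1.693 = 5.010 ft.
q = V₁·y₁ = 17.87 × 1.693 = 30.25 ft²/s. V₂ = q/y₂ = 30.25/5.010 = 6.039 ft/s. E₁ = y₁ + V₁²/2g = 6.652 ft; E₂ = y₂ + V₂²/2g = 5.576 ft. ΔE = E₁ − E₂ = 1.076 ft.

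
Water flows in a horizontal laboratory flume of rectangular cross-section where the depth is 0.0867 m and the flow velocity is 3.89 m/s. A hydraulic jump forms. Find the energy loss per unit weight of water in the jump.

Fr₁ = V₁/√(g·y₁) = 3.89/√(9.81×0.0867) = 4.22.
From the momentum equation for a rectangular channel, y₂/y₁ = ½[√(1 + 8Fr₁²) − 1] = ½[√143.3 − 1] = 5.49.
y₂ = 5.49 × 0.0867 = 0.476 m.
q = V₁·y₁ = 3.89 × 0.0867 = 0.337 m²/s. V₂ = q/y₂ = 0.337/0.476 = 0.709 m/s. E₁ = y₁ + V₁²/2g = 0.858 m; E₂ = y₂ + V₂²/2g = 0.501 m. ΔE = E₁ − E₂ = 0.357 m.

ΔE = 0.357 m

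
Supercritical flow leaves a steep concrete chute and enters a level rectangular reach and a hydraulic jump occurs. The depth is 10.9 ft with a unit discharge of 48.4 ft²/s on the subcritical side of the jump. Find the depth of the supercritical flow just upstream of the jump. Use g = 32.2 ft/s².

V₂ = q/y₂ = 48.4/10.9 = 4.44 ft/s; Fr₂ = V₂/√(g·y₂) = 0.237.
Since the conjugate-depth ratio holds either way, y₁/y₂ = ½[√(1 + 8Fr₂²) − 1] = ½[√1.449 − 1] = 0.102.
y₁ = 0.102 × 10.9 = 1.11 ft.

y₁ = 1.11 ft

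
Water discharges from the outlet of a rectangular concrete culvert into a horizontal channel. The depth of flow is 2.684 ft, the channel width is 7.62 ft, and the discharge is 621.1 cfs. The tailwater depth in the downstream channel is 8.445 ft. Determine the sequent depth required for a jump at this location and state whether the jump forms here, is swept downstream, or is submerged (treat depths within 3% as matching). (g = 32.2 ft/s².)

y₂ = 11.13 ft; the jump is swept downstream

q = Q/b = 621.1/7.62 = 81.51 ft²/s; V₁ = q/y₁ = 30.37 ft/s. Fr₁ = V₁/√(g·y₁) = 3.267.
Sequent-depth ratio: y₂/y₁ = ½[√(1 + 8Fr₁²) − 1] = ½[√86.369 − 1] = 4.147.
y₂ = 4.147 × 2.684 = 11.13 ft.
Tailwater y_tw = 8.445 ft: y_tw < y₂, so the jump is swept downstream.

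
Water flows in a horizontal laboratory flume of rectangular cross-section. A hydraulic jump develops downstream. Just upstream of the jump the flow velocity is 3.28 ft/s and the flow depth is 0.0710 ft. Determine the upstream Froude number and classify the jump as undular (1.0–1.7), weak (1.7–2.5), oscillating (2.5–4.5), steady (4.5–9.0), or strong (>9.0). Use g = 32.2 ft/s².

Fr₁ = V₁/√(g·y₁) = 3.28/√(32.2×0.0710) = 2.17.
Fr₁ = 2.17 lies in the weak range.

Fr₁ = 2.17; weak jump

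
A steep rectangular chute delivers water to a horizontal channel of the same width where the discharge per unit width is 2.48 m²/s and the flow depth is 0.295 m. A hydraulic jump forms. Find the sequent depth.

y₂ = 1.92 m

V₁ = q/y₁ = 2.48/0.295 = 8.41 m/s. Fr₁ = V₁/√(g·y₁) = 8.41/√(9.81×0.295) = 4.94.
By Bélanger, y₂/y₁ = ½[√(1 + 8Fr₁²) − 1] = ½[√196.4 − 1] = 6.51.
y₂ = 6.51 × 0.295 = 1.92 m.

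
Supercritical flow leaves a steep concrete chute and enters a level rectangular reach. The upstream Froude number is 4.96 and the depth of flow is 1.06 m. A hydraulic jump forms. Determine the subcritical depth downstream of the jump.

y₂ = 6.92 m

Fr₁ = 4.96 (given).
Sequent-depth ratio: y₂/y₁ = ½[√(1 + 8Fr₁²) − 1] = ½[√197.8 − 1] = 6.53.
y₂ = 6.53 × 1.06 = 6.92 m.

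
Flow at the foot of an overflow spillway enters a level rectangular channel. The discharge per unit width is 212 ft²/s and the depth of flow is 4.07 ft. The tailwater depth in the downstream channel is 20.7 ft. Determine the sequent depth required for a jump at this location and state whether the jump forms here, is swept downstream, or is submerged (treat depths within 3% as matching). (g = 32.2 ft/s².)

y₂ = 24.2 ft; the jump is swept downstream

V₁ = q/y₁ = 212/4.07 = 52.1 ft/s. Fr₁ = V₁/√(g·y₁) = 52.1/√(32.2×4.07) = 4.55.
Bélanger equation: y₂/y₁ = ½[√(1 + 8Fr₁²) − 1] = ½[√166.6 − 1] = 5.95.
y₂ = 5.95 × 4.07 = 24.2 ft.
Tailwater y_tw = 20.7 ft: y_tw < y₂, so the jump is swept downstream.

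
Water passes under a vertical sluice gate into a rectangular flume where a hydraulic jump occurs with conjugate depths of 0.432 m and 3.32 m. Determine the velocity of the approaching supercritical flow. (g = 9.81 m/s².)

V₁ = 11.9 m/s

For a rectangular channel the momentum equation gives q² = ½·g·y₁·y₂·(y₁ + y₂) = ½×9.81×0.432×3.32×3.75 = 26.4.
q = √26.4 = 5.14 m²/s.
V₁ = q/y₁ = 5.14/0.432 = 11.9 m/s.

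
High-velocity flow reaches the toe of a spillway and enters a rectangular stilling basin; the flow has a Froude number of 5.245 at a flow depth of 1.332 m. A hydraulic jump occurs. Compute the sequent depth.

Fr₁ = 5.245 (given).
Sequent-depth ratio: y₂/y₁ = ½[√(1 + 8Fr₁²) − 1] = ½[√221.08 − 1] = 6.934.
y₂ = 6.934 × 1.332 = 9.237 m.

y₂ = 9.237 m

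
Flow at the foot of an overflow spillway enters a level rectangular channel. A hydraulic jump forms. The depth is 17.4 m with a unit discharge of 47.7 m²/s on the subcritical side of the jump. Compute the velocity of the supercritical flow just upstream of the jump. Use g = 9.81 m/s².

V₁ = 33.7 m/s

V₂ = q/y₂ = 47.7/17.4 = 2.74 m/s; Fr₂ = V₂/√(g·y₂) = 0.210.
Applying the sequent-depth relation in reverse, y₁/y₂ = ½[√(1 + 8Fr₂²) − 1] = ½[√1.352 − 1] = 0.0814.
y₁ = 0.0814 × 17.4 = 1.42 m.
V₁ = q/y₁ = 47.7/1.42 = 33.7 m/s.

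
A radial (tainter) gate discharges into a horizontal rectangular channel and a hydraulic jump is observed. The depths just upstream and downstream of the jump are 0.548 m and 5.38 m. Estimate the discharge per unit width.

q = 9.26 m²/s

For a rectangular channel the momentum equation gives q² = ½·g·y₁·y₂·(y₁ + y₂) = ½×9.81×0.548×5.38×5.93 = 85.7.
q = √85.7 = 9.26 m²/s.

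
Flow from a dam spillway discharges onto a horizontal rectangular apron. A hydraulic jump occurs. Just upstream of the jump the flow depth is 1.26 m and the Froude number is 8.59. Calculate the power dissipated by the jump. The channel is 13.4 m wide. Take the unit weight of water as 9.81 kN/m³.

Fr₁ = 8.59 (given).
Sequent-depth ratio: y₂/y₁ = ½[√(1 + 8Fr₁²) − 1] = ½[√591.3 − 1] = 11.7.
y₂ = 11.7 × 1.26 = 14.7 m.
V₁ = Fr₁·√(g·y₁) = 8.59×√(9.81×1.26) = 30.2 m/s; q = V₁·y₁ = 38.1 m²/s. V₂ = q/y₂ = 38.1/14.7 = 2.59 m/s. E₁ = y₁ + V₁²/2g = 47.7 m; E₂ = y₂ + V₂²/2g = 15.0 m. ΔE = E₁ − E₂ = 32.7 m.
Q = q·b = 38.1 × 13.4 = 510 m³/s. P = γ·Q·ΔE = 9.81 × 510 × 32.7 = 163645 kW.

P = 163645 kW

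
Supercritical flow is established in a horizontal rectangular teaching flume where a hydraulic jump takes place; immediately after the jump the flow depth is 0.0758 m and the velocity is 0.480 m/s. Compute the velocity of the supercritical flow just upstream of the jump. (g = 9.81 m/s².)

Fr₂ = V₂/√(g·y₂) = 0.480/√(9.81×0.0758) = 0.557.
Since the conjugate-depth ratio holds either way, y₁/y₂ = ½[√(1 + 8Fr₂²) − 1] = ½[√3.479 − 1] = 0.433.
y₁ = 0.433 × 0.0758 = 0.0328 m.
V₁ = q/y₁ = 0.0364/0.0328 = 1.11 m/s.

V₁ = 1.11 m/s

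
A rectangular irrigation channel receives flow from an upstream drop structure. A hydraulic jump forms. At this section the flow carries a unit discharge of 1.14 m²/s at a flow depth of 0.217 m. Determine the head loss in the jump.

ΔE = 0.556 m

V₁ = q/y₁ = 1.14/0.217 = 5.25 m/s. Fr₁ = V₁/√(g·y₁) = 5.25/√(9.81×0.217) = 3.60.
Bélanger equation: y₂/y₁ = ½[√(1 + 8Fr₁²) − 1] = ½[√104.7 − 1] = 4.62.
y₂ = 4.62 × 0.217 = 1.00 m.
V₂ = q/y₂ = 1.14/1.00 = 1.14 m/s. E₁ = y₁ + V₁²/2g = 1.62 m; E₂ = y₂ + V₂²/2g = 1.07 m. ΔE = E₁ − E₂ = 0.556 m.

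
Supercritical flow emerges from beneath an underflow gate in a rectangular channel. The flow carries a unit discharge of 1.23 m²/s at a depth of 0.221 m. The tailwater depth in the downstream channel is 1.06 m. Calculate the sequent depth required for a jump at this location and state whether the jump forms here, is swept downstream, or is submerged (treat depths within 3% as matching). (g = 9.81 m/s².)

y₂ = 1.08 m; the jump forms here

V₁ = q/y₁ = 1.23/0.221 = 5.57 m/s. Fr₁ = V₁/√(g·y₁) = 5.57/√(9.81×0.221) = 3.78.
Conjugate-depth relation: y₂/y₁ = ½[√(1 + 8Fr₁²) − 1] = ½[√115.3 − 1] = 4.87.
y₂ = 4.87 × 0.221 = 1.08 m.
Tailwater y_tw = 1.06 m: y_tw ≈ y₂, so the jump forms here.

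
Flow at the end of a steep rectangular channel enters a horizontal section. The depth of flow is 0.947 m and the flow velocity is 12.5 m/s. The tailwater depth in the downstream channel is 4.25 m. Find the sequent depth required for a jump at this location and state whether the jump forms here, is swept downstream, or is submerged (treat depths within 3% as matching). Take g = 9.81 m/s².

y₂ = 5.04 m; the jump is swept downstream

Fr₁ = V₁/√(g·y₁) = 12.5/√(9.81×0.947) = 4.10.
Conjugate-depth relation: y₂/y₁ = ½[√(1 + 8Fr₁²) − 1] = ½[√135.6 − 1] = 5.32.
y₂ = 5.32 × 0.947 = 5.04 m.
Tailwater y_tw = 4.25 m: y_tw < y₂, so the jump is swept downstream.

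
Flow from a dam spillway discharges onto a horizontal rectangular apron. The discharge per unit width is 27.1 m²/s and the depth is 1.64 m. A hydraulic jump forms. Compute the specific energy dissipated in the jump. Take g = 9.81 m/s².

ΔE = 6.30 m

V₁ = q/y₁ = 27.1/1.64 = 16.5 m/s. Fr₁ = V₁/√(g·y₁) = 16.5/√(9.81×1.64) = 4.12.
Conjugate-depth relation: y₂/y₁ = ½[√(1 + 8Fr₁²) − 1] = ½[√136.8 − 1] = 5.35.
y₂ = 5.35 × 1.64 = 8.77 m.
V₂ = q/y₂ = 27.1/8.77 = 3.09 m/s. E₁ = y₁ + V₁²/2g = 15.6 m; E₂ = y₂ + V₂²/2g = 9.26 m. ΔE = E₁ − E₂ = 6.30 m.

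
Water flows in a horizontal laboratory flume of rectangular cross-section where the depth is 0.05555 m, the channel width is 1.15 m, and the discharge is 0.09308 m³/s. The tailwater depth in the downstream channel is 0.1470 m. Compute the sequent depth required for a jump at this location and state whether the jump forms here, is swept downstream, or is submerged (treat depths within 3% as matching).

y₂ = 0.1298 m; the jump is submerged

q = Q/b = 0.09308/1.15 = 0.08094 m²/s; V₁ = q/y₁ = 1.457 m/s. Fr₁ = V₁/√(g·y₁) = 1.974.
Conjugate-depth relation: y₂/y₁ = ½[√(1 + 8Fr₁²) − 1] = ½[√32.166 − 1] = 2.336.
y₂ = 2.336 × 0.05555 = 0.1298 m.
Tailwater y_tw = 0.1470 m: y_tw > y₂, so the jump is submerged.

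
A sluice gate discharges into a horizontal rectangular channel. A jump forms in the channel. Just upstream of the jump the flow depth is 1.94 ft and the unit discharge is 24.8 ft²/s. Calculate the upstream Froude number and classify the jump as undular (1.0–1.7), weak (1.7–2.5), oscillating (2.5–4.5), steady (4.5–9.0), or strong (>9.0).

Fr₁ = 1.62; undular jump

V₁ = q/y₁ = 24.8/1.94 = 12.8 ft/s. Fr₁ = V₁/√(g·y₁) = 12.8/√(32.2×1.94) = 1.62.
Fr₁ = 1.62 lies in the undular range.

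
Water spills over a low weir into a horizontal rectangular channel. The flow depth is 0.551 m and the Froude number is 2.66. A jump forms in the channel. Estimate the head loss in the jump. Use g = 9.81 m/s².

ΔE = 0.505 m

Fr₁ = 2.66 (given).
Sequent-depth ratio: y₂/y₁ = ½[√(1 + 8Fr₁²) − 1] = ½[√57.60 − 1] = 3.29.
y₂ = 3.29 × 0.551 = 1.82 m.
V₁ = Fr₁·√(g·y₁) = 2.66×√(9.81×0.551) = 6.18 m/s; q = V₁·y₁ = 3.41 m²/s. V₂ = q/y₂ = 3.41/1.82 = 1.88 m/s. E₁ = y₁ + V₁²/2g = 2.50 m; E₂ = y₂ + V₂²/2g = 2.00 m. ΔE = E₁ − E₂ = 0.505 m.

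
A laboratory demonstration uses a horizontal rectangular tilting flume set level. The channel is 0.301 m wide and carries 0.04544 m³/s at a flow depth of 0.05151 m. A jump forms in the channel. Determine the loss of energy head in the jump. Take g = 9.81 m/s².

q = Q/b = 0.04544/0.301 = 0.1510 m²/s; V₁ = q/y₁ = 2.931 m/s. Fr₁ = V₁/√(g·y₁) = 4.123.
From the momentum equation for a rectangular channel, y₂/y₁ = ½[√(1 + 8Fr₁²) − 1] = ½[√136.98 − 1] = 5.352.
y₂ = 5.352 × 0.05151 = 0.2757 m.
Head loss: ΔE = (y₂ − y₁)³/(4y₁y₂) = (0.2757 − 0.05151)³/(4×0.05151×0.2757) = 0.01127/0.05680 = 0.1983 m.

ΔE = 0.1983 m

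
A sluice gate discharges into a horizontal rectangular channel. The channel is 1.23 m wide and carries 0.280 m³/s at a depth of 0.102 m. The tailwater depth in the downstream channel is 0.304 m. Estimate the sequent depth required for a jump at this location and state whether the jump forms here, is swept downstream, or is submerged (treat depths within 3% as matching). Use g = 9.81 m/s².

q = Q/b = 0.280/1.23 = 0.228 m²/s; V₁ = q/y₁ = 2.23 m/s. Fr₁ = V₁/√(g·y₁) = 2.23.
Sequent-depth ratio: y₂/y₁ = ½[√(1 + 8Fr₁²) − 1] = ½[√40.82 − 1] = 2.69.
y₂ = 2.69 × 0.102 = 0.275 m.
Tailwater y_tw = 0.304 m: y_tw > y₂, so the jump is submerged.

y₂ = 0.275 m; the jump is submerged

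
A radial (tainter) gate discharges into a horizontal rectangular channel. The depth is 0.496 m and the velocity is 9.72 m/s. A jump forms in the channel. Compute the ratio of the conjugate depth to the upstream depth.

y₂/y₁ = 5.75

Fr₁ = V₁/√(g·y₁) = 9.72/√(9.81×0.496) = 4.41.
Sequent-depth ratio: y₂/y₁ = ½[√(1 + 8Fr₁²) − 1] = ½[√156.3 − 1] = 5.75.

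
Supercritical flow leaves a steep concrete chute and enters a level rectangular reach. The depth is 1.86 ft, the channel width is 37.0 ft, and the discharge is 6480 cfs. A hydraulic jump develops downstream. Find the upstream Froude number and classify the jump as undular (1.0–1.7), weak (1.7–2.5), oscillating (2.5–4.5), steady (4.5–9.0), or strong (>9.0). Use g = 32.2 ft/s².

q = Q/b = 6480/37.0 = 175 ft²/s; V₁ = q/y₁ = 94.2 ft/s. Fr₁ = V₁/√(g·y₁) = 12.2.
Fr₁ = 12.2 lies in the strong range.

Fr₁ = 12.2; strong jump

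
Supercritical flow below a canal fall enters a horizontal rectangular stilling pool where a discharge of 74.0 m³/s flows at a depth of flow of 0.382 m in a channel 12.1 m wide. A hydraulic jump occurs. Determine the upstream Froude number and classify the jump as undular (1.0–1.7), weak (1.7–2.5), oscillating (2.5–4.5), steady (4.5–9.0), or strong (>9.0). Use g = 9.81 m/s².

Fr₁ = 8.27; steady jump

q = Q/b = 74.0/12.1 = 6.12 m²/s; V₁ = q/y₁ = 16.0 m/s. Fr₁ = V₁/√(g·y₁) = 8.27.
Fr₁ = 8.27 lies in the steady range.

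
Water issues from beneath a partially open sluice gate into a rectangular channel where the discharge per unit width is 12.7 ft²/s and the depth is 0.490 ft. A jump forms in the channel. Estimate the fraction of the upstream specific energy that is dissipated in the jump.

V₁ = q/y₁ = 12.7/0.490 = 25.9 ft/s. Fr₁ = V₁/√(g·y₁) = 25.9/√(32.2×0.490) = 6.53.
Sequent-depth ratio: y₂/y₁ = ½[√(1 + 8Fr₁²) − 1] = ½[√341.6 − 1] = 8.74.
y₂ = 8.74 × 0.490 = 4.28 ft.
E₁ = y₁ + V₁²/2g = 10.9 ft. ΔE = (y₂ − y₁)³/(4y₁y₂) = 6.50 ft. ΔE/E₁ = 6.50/10.9 = 0.595.

ΔE/E₁ = 0.595 (59.5%)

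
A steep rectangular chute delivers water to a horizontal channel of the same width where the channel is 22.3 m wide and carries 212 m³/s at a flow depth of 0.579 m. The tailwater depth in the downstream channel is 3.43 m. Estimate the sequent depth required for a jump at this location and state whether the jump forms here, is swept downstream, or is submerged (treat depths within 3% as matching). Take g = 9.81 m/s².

q = Q/b = 212/22.3 = 9.51 m²/s; V₁ = q/y₁ = 16.4 m/s. Fr₁ = V₁/√(g·y₁) = 6.89.
Conjugate-depth relation: y₂/y₁ = ½[√(1 + 8Fr₁²) − 1] = ½[√380.7 − 1] = 9.26.
y₂ = 9.26 × 0.579 = 5.36 m.
Tailwater y_tw = 3.43 m: y_tw < y₂, so the jump is swept downstream.

y₂ = 5.36 m; the jump is swept downstream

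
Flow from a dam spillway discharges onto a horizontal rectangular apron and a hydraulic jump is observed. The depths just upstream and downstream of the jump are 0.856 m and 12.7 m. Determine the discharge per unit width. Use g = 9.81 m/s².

For a rectangular channel the momentum equation gives q² = ½·g·y₁·y₂·(y₁ + y₂) = ½×9.81×0.856×12.7×13.6 = 723.
q = √723 = 26.9 m²/s.

q = 26.9 m²/s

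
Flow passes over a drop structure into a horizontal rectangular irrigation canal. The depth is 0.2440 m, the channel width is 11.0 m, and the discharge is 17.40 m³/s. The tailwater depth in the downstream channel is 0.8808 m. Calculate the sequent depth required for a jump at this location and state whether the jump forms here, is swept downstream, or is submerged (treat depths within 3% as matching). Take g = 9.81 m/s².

y₂ = 1.329 m; the jump is swept downstream

q = Q/b = 17.40/11.0 = 1.582 m²/s; V₁ = q/y₁ = 6.483 m/s. Fr₁ = V₁/√(g·y₁) = 4.190.
From the momentum equation for a rectangular channel, y₂/y₁ = ½[√(1 + 8Fr₁²) − 1] = ½[√141.46 − 1] = 5.447.
y₂ = 5.447 × 0.2440 = 1.329 m.
Tailwater y_tw = 0.8808 m: y_tw < y₂, so the jump is swept downstream.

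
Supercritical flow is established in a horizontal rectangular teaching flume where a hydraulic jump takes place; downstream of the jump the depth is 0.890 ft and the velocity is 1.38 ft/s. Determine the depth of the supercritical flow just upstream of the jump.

Fr₂ = V₂/√(g·y₂) = 1.38/√(32.2×0.890) = 0.258.
Applying the sequent-depth relation in reverse, y₁/y₂ = ½[√(1 + 8Fr₂²) − 1] = ½[√1.532 − 1] = 0.119.
y₁ = 0.119 × 0.890 = 0.106 ft.

y₁ = 0.106 ft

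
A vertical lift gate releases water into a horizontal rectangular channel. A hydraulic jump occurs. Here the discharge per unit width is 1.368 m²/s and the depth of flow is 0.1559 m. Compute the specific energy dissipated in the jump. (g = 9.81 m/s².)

V₁ = q/y₁ = 1.368/0.1559 = 8.775 m/s. Fr₁ = V₁/√(g·y₁) = 8.775/√(9.81×0.1559) = 7.095.
By Bélanger, y₂/y₁ = ½[√(1 + 8Fr₁²) − 1] = ½[√403.77 − 1] = 9.547.
y₂ = 9.547 × 0.1559 = 1.488 m.
V₂ = q/y₂ = 1.368/1.488 = 0.9191 m/s. E₁ = y₁ + V₁²/2g = 4.080 m; E₂ = y₂ + V₂²/2g = 1.531 m. ΔE = E₁ − E₂ = 2.549 m.

ΔE = 2.549 m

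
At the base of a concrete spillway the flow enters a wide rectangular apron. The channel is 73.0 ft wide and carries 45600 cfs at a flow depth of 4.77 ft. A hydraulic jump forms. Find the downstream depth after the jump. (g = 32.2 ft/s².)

y₂ = 68.9 ft

q = Q/b = 45600/73.0 = 625 ft²/s; V₁ = q/y₁ = 131 ft/s. Fr₁ = V₁/√(g·y₁) = 10.6.
By Bélanger, y₂/y₁ = ½[√(1 + 8Fr₁²) − 1] = ½[√894.2 − 1] = 14.5.
y₂ = 14.5 × 4.77 = 68.9 ft.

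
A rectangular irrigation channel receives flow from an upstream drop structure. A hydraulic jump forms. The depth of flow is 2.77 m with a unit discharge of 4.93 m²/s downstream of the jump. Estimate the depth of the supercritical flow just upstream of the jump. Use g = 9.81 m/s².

y₁ = 0.540 m

V₂ = q/y₂ = 4.93/2.77 = 1.78 m/s; Fr₂ = V₂/√(g·y₂) = 0.341.
From the momentum equation (using Fr₂), y₁/y₂ = ½[√(1 + 8Fr₂²) − 1] = ½[√1.933 − 1] = 0.195.
y₁ = 0.195 × 2.77 = 0.540 m.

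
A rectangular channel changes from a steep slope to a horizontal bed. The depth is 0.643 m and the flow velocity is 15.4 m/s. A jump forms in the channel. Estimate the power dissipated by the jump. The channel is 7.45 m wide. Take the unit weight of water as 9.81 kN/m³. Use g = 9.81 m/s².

Fr₁ = V₁/√(g·y₁) = 15.4/√(9.81×0.643) = 6.13.
Sequent-depth ratio: y₂/y₁ = ½[√(1 + 8Fr₁²) − 1] = ½[√301.8 − 1] = 8.19.
y₂ = 8.19 × 0.643 = 5.26 m.
Head loss: ΔE = (y₂ − y₁)³/(4y₁y₂) = (5.26 − 0.643)³/(4×0.643×5.26) = 98.6/13.5 = 7.29 m.
q = V₁·y₁ = 15.4 × 0.643 = 9.90 m²/s. Q = q·b = 9.90 × 7.45 = 73.8 m³/s. P = γ·Q·ΔE = 9.81 × 73.8 × 7.29 = 5273 kW.

P = 5273 kW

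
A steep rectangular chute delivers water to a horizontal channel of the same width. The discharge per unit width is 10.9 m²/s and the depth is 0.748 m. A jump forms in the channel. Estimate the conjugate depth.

y₂ = 5.33 m

V₁ = q/y₁ = 10.9/0.748 = 14.6 m/s. Fr₁ = V₁/√(g·y₁) = 14.6/√(9.81×0.748) = 5.38.
Conjugate-depth relation: y₂/y₁ = ½[√(1 + 8Fr₁²) − 1] = ½[√232.5 − 1] = 7.12.
y₂ = 7.12 × 0.748 = 5.33 m.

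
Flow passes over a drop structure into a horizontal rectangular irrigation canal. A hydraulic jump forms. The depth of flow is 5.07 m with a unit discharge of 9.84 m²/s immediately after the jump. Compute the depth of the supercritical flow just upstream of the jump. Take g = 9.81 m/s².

V₂ = q/y₂ = 9.84/5.07 = 1.94 m/s; Fr₂ = V₂/√(g·y₂) = 0.275.
Applying the sequent-depth relation in reverse, y₁/y₂ = ½[√(1 + 8Fr₂²) − 1] = ½[√1.606 − 1] = 0.134.
y₁ = 0.134 × 5.07 = 0.677 m.

y₁ = 0.677 m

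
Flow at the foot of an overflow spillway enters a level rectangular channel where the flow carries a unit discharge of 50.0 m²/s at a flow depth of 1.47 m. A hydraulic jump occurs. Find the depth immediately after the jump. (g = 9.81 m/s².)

y₂ = 17.9 m

V₁ = q/y₁ = 50.0/1.47 = 34.0 m/s. Fr₁ = V₁/√(g·y₁) = 34.0/√(9.81×1.47) = 8.96.
Conjugate-depth relation: y₂/y₁ = ½[√(1 + 8Fr₁²) − 1] = ½[√642.8 − 1] = 12.2.
y₂ = 12.2 × 1.47 = 17.9 m.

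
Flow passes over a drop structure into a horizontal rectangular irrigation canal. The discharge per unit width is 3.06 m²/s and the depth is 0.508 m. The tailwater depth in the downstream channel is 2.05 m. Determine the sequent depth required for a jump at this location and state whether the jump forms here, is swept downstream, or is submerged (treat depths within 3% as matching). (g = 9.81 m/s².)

V₁ = q/y₁ = 3.06/0.508 = 6.02 m/s. Fr₁ = V₁/√(g·y₁) = 6.02/√(9.81×0.508) = 2.70.
From the momentum equation for a rectangular channel, y₂/y₁ = ½[√(1 + 8Fr₁²) − 1] = ½[√59.25 − 1] = 3.35.
y₂ = 3.35 × 0.508 = 1.70 m.
Tailwater y_tw = 2.05 m: y_tw > y₂, so the jump is submerged.

y₂ = 1.70 m; the jump is submerged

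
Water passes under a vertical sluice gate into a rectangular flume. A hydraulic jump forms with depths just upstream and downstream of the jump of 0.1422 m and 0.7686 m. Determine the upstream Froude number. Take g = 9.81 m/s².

For a rectangular channel the momentum equation gives q² = ½·g·y₁·y₂·(y₁ + y₂) = ½×9.81×0.1422×0.7686×0.9108 = 0.4883.
q = √0.4883 = 0.6988 m²/s.
V₁ = q/y₁ = 4.914 m/s; Fr₁ = V₁/√(g·y₁) = 4.161.

Fr₁ = 4.161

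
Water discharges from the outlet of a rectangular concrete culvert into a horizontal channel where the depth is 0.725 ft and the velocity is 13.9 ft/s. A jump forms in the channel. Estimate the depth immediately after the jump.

Fr₁ = V₁/√(g·y₁) = 13.9/√(32.2×0.725) = 2.88.
Sequent-depth ratio: y₂/y₁ = ½[√(1 + 8Fr₁²) − 1] = ½[√67.21 − 1] = 3.60.
y₂ = 3.60 × 0.725 = 2.61 ft.

y₂ = 2.61 ft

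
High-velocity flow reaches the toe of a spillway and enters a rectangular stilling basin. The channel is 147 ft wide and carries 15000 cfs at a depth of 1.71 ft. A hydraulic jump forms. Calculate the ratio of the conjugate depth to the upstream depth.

q = Q/b = 15000/147 = 102 ft²/s; V₁ = q/y₁ = 59.7 ft/s. Fr₁ = V₁/√(g·y₁) = 8.04.
Sequent-depth ratio: y₂/y₁ = ½[√(1 + 8Fr₁²) − 1] = ½[√518.4 − 1] = 10.9.

y₂/y₁ = 10.9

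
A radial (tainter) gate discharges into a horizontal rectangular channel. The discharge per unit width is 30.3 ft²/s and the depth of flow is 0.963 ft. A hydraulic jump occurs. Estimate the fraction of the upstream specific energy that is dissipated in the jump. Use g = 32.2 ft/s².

V₁ = q/y₁ = 30.3/0.963 = 31.5 ft/s. Fr₁ = V₁/√(g·y₁) = 31.5/√(32.2×0.963) = 5.65.
By Bélanger, y₂/y₁ = ½[√(1 + 8Fr₁²) − 1] = ½[√256.4 − 1] = 7.51.
y₂ = 7.51 × 0.963 = 7.23 ft.
E₁ = y₁ + V₁²/2g = 16.3 ft. ΔE = (y₂ − y₁)³/(4y₁y₂) = 8.83 ft. ΔE/E₁ = 8.83/16.3 = 0.541.

ΔE/E₁ = 0.541 (54.1%)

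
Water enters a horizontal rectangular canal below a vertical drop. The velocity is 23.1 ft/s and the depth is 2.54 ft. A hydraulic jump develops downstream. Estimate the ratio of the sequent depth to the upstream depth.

y₂/y₁ = 3.15

Fr₁ = V₁/√(g·y₁) = 23.1/√(32.2×2.54) = 2.55.
Sequent-depth ratio: y₂/y₁ = ½[√(1 + 8Fr₁²) − 1] = ½[√53.19 − 1] = 3.15.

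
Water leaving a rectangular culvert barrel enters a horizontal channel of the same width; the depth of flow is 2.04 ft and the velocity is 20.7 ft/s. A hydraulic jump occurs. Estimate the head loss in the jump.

ΔE = 1.60 ft

Fr₁ = V₁/√(g·y₁) = 20.7/√(32.2×2.04) = 2.55.
Conjugate-depth relation: y₂/y₁ = ½[√(1 + 8Fr₁²) − 1] = ½[√53.18 − 1] = 3.15.
y₂ = 3.15 × 2.04 = 6.42 ft.
q = V₁·y₁ = 20.7 × 2.04 = 42.2 ft²/s. V₂ = q/y₂ = 42.2/6.42 = 6.58 ft/s. E₁ = y₁ + V₁²/2g = 8.69 ft; E₂ = y₂ + V₂²/2g = 7.09 ft. ΔE = E₁ − E₂ = 1.60 ft.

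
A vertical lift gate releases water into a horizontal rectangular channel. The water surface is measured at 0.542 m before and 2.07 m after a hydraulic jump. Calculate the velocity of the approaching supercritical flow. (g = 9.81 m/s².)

V₁ = 7.00 m/s

For a rectangular channel the momentum equation gives q² = ½·g·y₁·y₂·(y₁ + y₂) = ½×9.81×0.542×2.07×2.61 = 14.4.
q = √14.4 = 3.79 m²/s.
V₁ = q/y₁ = 3.79/0.542 = 7.00 m/s.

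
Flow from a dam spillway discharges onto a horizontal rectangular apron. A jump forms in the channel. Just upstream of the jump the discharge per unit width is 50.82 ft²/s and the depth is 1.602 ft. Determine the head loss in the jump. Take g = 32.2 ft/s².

ΔE = 7.521 ft

V₁ = q/y₁ = 50.82/1.602 = 31.72 ft/s. Fr₁ = V₁/√(g·y₁) = 31.72/√(32.2×1.602) = 4.417.
By Bélanger, y₂/y₁ = ½[√(1 + 8Fr₁²) − 1] = ½[√157.07 − 1] = 5.766.
y₂ = 5.766 × 1.602 = 9.238 ft.
V₂ = q/y₂ = 50.82/9.238 = 5.501 ft/s. E₁ = y₁ + V₁²/2g = 17.23 ft; E₂ = y₂ + V₂²/2g = 9.708 ft. ΔE = E₁ − E₂ = 7.521 ft.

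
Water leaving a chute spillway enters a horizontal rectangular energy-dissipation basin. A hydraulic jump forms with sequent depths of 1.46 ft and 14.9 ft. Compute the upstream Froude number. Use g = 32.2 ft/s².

Fr₁ = 7.56

For a rectangular channel the momentum equation gives q² = ½·g·y₁·y₂·(y₁ + y₂) = ½×32.2×1.46×14.9×16.4 = 5730.
q = √5730 = 75.7 ft²/s.
V₁ = q/y₁ = 51.8 ft/s; Fr₁ = V₁/√(g·y₁) = 7.56.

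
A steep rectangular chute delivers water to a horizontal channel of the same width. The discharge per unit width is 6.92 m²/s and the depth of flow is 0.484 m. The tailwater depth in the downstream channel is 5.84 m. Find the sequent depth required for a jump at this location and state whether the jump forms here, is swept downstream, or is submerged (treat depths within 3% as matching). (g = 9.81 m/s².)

y₂ = 4.26 m; the jump is submerged

V₁ = q/y₁ = 6.92/0.484 = 14.3 m/s. Fr₁ = V₁/√(g·y₁) = 14.3/√(9.81×0.484) = 6.56.
Sequent-depth ratio: y₂/y₁ = ½[√(1 + 8Fr₁²) − 1] = ½[√345.4 − 1] = 8.79.
y₂ = 8.79 × 0.484 = 4.26 m.
Tailwater y_tw = 5.84 m: y_tw > y₂, so the jump is submerged.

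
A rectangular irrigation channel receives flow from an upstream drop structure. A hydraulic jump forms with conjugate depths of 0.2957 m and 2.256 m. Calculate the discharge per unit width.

q = 2.890 m²/s

For a rectangular channel the momentum equation gives q² = ½·g·y₁·y₂·(y₁ + y₂) = ½×9.81×0.2957×2.256×2.552 = 8.349.
q = √8.349 = 2.890 m²/s.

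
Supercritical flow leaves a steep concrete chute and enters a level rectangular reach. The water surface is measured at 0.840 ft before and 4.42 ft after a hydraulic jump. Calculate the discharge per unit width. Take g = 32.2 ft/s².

For a rectangular channel the momentum equation gives q² = ½·g·y₁·y₂·(y₁ + y₂) = ½×32.2×0.840×4.42×5.26 = 314.
q = √314 = 17.7 ft²/s.

q = 17.7 ft²/s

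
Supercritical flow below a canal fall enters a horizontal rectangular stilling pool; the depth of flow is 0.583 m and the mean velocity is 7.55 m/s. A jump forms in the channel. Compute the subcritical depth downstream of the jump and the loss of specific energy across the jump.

Fr₁ = V₁/√(g·y₁) = 7.55/√(9.81×0.583) = 3.16.
From the momentum equation for a rectangular channel, y₂/y₁ = ½[√(1 + 8Fr₁²) − 1] = ½[√80.73 − 1] = 3.99.
y₂ = 3.99 × 0.583 = 2.33 m.
q = V₁·y₁ = 7.55 × 0.583 = 4.40 m²/s. V₂ = q/y₂ = 4.40/2.33 = 1.89 m/s. E₁ = y₁ + V₁²/2g = 3.49 m; E₂ = y₂ + V₂²/2g = 2.51 m. ΔE = E₁ − E₂ = 0.978 m.

y₂ = 2.33 m; ΔE = 0.978 m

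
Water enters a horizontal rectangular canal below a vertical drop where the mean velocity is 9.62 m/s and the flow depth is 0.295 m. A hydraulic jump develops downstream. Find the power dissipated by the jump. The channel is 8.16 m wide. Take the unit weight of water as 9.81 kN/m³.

Fr₁ = V₁/√(g·y₁) = 9.62/√(9.81×0.295) = 5.65.
By Bélanger, y₂/y₁ = ½[√(1 + 8Fr₁²) − 1] = ½[√256.8 − 1] = 7.51.
y₂ = 7.51 × 0.295 = 2.22 m.
Head loss: ΔE = (y₂ − y₁)³/(4y₁y₂) = (2.22 − 0.295)³/(4×0.295×2.22) = 7.09/2.62 = 2.71 m.
q = V₁·y₁ = 9.62 × 0.295 = 2.84 m²/s. Q = q·b = 2.84 × 8.16 = 23.2 m³/s. P = γ·Q·ΔE = 9.81 × 23.2 × 2.71 = 616 kW.

P = 616 kW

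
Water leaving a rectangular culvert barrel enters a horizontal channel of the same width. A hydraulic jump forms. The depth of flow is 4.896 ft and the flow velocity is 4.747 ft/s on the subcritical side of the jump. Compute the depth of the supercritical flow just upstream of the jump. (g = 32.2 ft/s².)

Fr₂ = V₂/√(g·y₂) = 4.747/√(32.2×4.896) = 0.3781.
Since the conjugate-depth ratio holds either way, y₁/y₂ = ½[√(1 + 8Fr₂²) − 1] = ½[√2.1435 − 1] = 0.2320.
y₁ = 0.2320 × 4.896 = 1.136 ft.

y₁ = 1.136 ft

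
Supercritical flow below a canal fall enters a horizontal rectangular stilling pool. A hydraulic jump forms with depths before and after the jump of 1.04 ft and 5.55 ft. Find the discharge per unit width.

q = 24.7 ft²/s

For a rectangular channel the momentum equation gives q² = ½·g·y₁·y₂·(y₁ + y₂) = ½×32.2×1.04×5.55×6.59 = 612.
q = √612 = 24.7 ft²/s.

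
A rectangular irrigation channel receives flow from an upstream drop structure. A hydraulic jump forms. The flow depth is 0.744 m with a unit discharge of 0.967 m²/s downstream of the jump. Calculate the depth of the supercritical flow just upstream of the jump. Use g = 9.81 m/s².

y₁ = 0.256 m

V₂ = q/y₂ = 0.967/0.744 = 1.30 m/s; Fr₂ = V₂/√(g·y₂) = 0.481.
Applying the sequent-depth relation in reverse, y₁/y₂ = ½[√(1 + 8Fr₂²) − 1] = ½[√2.852 − 1] = 0.344.
y₁ = 0.344 × 0.744 = 0.256 m.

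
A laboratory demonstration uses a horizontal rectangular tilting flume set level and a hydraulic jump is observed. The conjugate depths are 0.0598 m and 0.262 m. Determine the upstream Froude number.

Fr₁ = 3.43

For a rectangular channel the momentum equation gives q² = ½·g·y₁·y₂·(y₁ + y₂) = ½×9.81×0.0598×0.262×0.322 = 0.0247.
q = √0.0247 = 0.157 m²/s.
V₁ = q/y₁ = 2.63 m/s; Fr₁ = V₁/√(g·y₁) = 3.43.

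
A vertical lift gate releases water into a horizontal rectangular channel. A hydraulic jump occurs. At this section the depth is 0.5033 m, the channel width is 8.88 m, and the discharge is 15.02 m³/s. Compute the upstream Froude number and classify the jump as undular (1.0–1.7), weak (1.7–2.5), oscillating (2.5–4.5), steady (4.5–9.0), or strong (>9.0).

q = Q/b = 15.02/8.88 = 1.691 m²/s; V₁ = q/y₁ = 3.361 m/s. Fr₁ = V₁/√(g·y₁) = 1.512.
Fr₁ = 1.512 lies in the undular range.

Fr₁ = 1.512; undular jump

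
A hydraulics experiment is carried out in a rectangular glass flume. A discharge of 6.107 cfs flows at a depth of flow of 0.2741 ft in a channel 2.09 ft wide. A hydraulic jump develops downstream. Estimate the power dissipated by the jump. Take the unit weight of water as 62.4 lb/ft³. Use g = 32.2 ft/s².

q = Q/b = 6.107/2.09 = 2.922 ft²/s; V₁ = q/y₁ = 10.66 ft/s. Fr₁ = V₁/√(g·y₁) = 3.588.
From the momentum equation for a rectangular channel, y₂/y₁ = ½[√(1 + 8Fr₁²) − 1] = ½[√104.01 − 1] = 4.599.
y₂ = 4.599 × 0.2741 = 1.261 ft.
Head loss: ΔE = (y₂ − y₁)³/(4y₁y₂) = (1.261 − 0.2741)³/(4×0.2741×1.261) = 0.9602/1.382 = 0.6947 ft.
P = γ·Q·ΔE/550 = 62.4 × 6.107 × 0.6947 / 550 = 0.4813 hp.

P = 0.4813 hp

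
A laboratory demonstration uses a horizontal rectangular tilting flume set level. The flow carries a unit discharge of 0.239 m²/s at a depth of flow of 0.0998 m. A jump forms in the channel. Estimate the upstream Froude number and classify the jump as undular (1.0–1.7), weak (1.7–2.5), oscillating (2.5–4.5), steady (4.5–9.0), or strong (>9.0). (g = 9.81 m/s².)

V₁ = q/y₁ = 0.239/0.0998 = 2.39 m/s. Fr₁ = V₁/√(g·y₁) = 2.39/√(9.81×0.0998) = 2.42.
Fr₁ = 2.42 lies in the weak range.

Fr₁ = 2.42; weak jump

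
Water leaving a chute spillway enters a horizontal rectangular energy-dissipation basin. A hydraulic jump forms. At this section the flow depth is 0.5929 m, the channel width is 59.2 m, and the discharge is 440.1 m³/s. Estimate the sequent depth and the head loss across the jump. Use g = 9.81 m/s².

q = Q/b = 440.1/59.2 = 7.434 m²/s; V₁ = q/y₁ = 12.54 m/s. Fr₁ = V₁/√(g·y₁) = 5.199.
By Bélanger, y₂/y₁ = ½[√(1 + 8Fr₁²) − 1] = ½[√217.24 − 1] = 6.870.
y₂ = 6.870 × 0.5929 = 4.073 m.
V₂ = q/y₂ = 7.434/4.073 = 1.825 m/s. E₁ = y₁ + V₁²/2g = 8.606 m; E₂ = y₂ + V₂²/2g = 4.243 m. ΔE = E₁ − E₂ = 4.363 m.

y₂ = 4.073 m; ΔE = 4.363 m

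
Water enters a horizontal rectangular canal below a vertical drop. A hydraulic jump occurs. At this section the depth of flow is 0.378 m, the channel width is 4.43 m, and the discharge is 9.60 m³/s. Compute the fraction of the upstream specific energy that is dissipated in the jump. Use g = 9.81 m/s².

ΔE/E₁ = 0.253 (25.3%)

q = Q/b = 9.60/4.43 = 2.17 m²/s; V₁ = q/y₁ = 5.73 m/s. Fr₁ = V₁/√(g·y₁) = 2.98.
By Bélanger, y₂/y₁ = ½[√(1 + 8Fr₁²) − 1] = ½[√71.91 − 1] = 3.74.
y₂ = 3.74 × 0.378 = 1.41 m.
E₁ = y₁ + V₁²/2g = 2.05 m. ΔE = (y₂ − y₁)³/(4y₁y₂) = 0.520 m. ΔE/E₁ = 0.520/2.05 = 0.253.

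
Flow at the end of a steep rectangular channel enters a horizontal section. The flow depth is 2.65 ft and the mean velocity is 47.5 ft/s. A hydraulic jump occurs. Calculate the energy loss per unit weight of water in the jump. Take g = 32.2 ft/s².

Fr₁ = V₁/√(g·y₁) = 47.5/√(32.2×2.65) = 5.14.
Conjugate-depth relation: y₂/y₁ = ½[√(1 + 8Fr₁²) − 1] = ½[√212.5 − 1] = 6.79.
y₂ = 6.79 × 2.65 = 18.0 ft.
q = V₁·y₁ = 47.5 × 2.65 = 126 ft²/s. V₂ = q/y₂ = 126/18.0 = 7.00 ft/s. E₁ = y₁ + V₁²/2g = 37.7 ft; E₂ = y₂ + V₂²/2g = 18.8 ft. ΔE = E₁ − E₂ = 18.9 ft.

ΔE = 18.9 ft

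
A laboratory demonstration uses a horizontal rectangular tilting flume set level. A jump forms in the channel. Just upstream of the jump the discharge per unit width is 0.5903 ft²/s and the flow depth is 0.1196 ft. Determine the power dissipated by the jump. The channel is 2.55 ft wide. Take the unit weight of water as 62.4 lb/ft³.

V₁ = q/y₁ = 0.5903/0.1196 = 4.936 ft/s. Fr₁ = V₁/√(g·y₁) = 4.936/√(32.2×0.1196) = 2.515.
Conjugate-depth relation: y₂/y₁ = ½[√(1 + 8Fr₁²) − 1] = ½[√51.604 − 1] = 3.092.
y₂ = 3.092 × 0.1196 = 0.3698 ft.
Head loss: ΔE = (y₂ − y₁)³/(4y₁y₂) = (0.3698 − 0.1196)³/(4×0.1196×0.3698) = 0.01566/0.1769 = 0.08852 ft.
Q = q·b = 0.5903 × 2.55 = 1.505 cfs. P = γ·Q·ΔE/550 = 62.4 × 1.505 × 0.08852 / 550 = 0.01512 hp.

P = 0.01512 hp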